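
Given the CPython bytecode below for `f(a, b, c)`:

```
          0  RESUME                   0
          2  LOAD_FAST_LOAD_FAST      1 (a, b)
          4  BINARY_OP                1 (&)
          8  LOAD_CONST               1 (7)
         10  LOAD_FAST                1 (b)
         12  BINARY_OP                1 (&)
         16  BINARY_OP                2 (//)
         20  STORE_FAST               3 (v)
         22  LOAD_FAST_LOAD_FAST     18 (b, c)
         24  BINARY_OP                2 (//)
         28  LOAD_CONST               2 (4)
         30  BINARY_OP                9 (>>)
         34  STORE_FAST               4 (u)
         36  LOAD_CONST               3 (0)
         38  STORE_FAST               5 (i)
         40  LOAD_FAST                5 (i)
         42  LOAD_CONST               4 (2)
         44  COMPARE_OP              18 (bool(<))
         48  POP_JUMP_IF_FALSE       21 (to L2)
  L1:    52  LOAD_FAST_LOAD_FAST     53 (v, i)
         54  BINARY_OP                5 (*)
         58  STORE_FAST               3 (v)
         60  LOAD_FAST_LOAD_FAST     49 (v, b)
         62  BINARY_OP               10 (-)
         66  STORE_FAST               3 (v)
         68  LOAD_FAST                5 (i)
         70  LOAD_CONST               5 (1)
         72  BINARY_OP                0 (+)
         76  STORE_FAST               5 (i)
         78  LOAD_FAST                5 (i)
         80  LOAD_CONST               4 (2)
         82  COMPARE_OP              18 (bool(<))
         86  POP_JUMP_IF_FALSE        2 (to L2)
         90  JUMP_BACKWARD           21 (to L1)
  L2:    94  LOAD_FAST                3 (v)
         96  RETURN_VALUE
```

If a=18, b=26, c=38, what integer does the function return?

LOAD_FAST_LOAD_FAST a,b → push 18,26. Stack: [18, 26]
BINARY_OP & → 18 & 26 = 18. Stack: [18]
LOAD_CONST → push 7. Stack: [18, 7]
LOAD_FAST b → push 26. Stack: [18, 7, 26]
BINARY_OP & → 7 & 26 = 2. Stack: [18, 2]
BINARY_OP // → 18 // 2 = 9. Stack: [9]
STORE_FAST v → v=9. Stack: []
LOAD_FAST_LOAD_FAST b,c → push 26,38. Stack: [26, 38]
BINARY_OP // → 26 // 38 = 0. Stack: [0]
LOAD_CONST → push 4. Stack: [0, 4]
BINARY_OP >> → 0 >> 4 = 0. Stack: [0]
STORE_FAST u → u=0. Stack: []
LOAD_CONST → push 0. Stack: [0]
STORE_FAST i → i=0. Stack: []
LOAD_FAST i → push 0. Stack: [0]
LOAD_CONST → push 2. Stack: [0, 2]
COMPARE_OP bool(<) → 0 vs 2 = True. Stack: [True]
POP_JUMP_IF_FALSE → pop True; no jump. Stack: []
LOAD_FAST_LOAD_FAST v,i → push 9,0. Stack: [9, 0]
BINARY_OP * → 9 * 0 = 0. Stack: [0]
STORE_FAST v → v=0. Stack: []
LOAD_FAST_LOAD_FAST v,b → push 0,26. Stack: [0, 26]
BINARY_OP - → 0 - 26 = -26. Stack: [-26]
STORE_FAST v → v=-26. Stack: []
LOAD_FAST i → push 0. Stack: [0]
LOAD_CONST → push 1. Stack: [0, 1]
BINARY_OP + → 0 + 1 = 1. Stack: [1]
STORE_FAST i → i=1. Stack: []
LOAD_FAST i → push 1. Stack: [1]
LOAD_CONST → push 2. Stack: [1, 2]
COMPARE_OP bool(<) → 1 vs 2 = True. Stack: [True]
POP_JUMP_IF_FALSE → pop True; no jump. Stack: []
LOAD_FAST_LOAD_FAST v,i → push -26,1. Stack: [-26, 1]
BINARY_OP * → -26 * 1 = -26. Stack: [-26]
STORE_FAST v → v=-26. Stack: []
LOAD_FAST_LOAD_FAST v,b → push -26,26. Stack: [-26, 26]
BINARY_OP - → -26 - 26 = -52. Stack: [-52]
STORE_FAST v → v=-52. Stack: []
LOAD_FAST i → push 1. Stack: [1]
LOAD_CONST → push 1. Stack: [1, 1]
BINARY_OP + → 1 + 1 = 2. Stack: [2]
STORE_FAST i → i=2. Stack: []
LOAD_FAST i → push 2. Stack: [2]
LOAD_CONST → push 2. Stack: [2, 2]
COMPARE_OP bool(<) → 2 vs 2 = False. Stack: [False]
POP_JUMP_IF_FALSE → pop False; jump. Stack: []
LOAD_FAST v → push -52. Stack: [-52]
RETURN_VALUE → return -52.

-52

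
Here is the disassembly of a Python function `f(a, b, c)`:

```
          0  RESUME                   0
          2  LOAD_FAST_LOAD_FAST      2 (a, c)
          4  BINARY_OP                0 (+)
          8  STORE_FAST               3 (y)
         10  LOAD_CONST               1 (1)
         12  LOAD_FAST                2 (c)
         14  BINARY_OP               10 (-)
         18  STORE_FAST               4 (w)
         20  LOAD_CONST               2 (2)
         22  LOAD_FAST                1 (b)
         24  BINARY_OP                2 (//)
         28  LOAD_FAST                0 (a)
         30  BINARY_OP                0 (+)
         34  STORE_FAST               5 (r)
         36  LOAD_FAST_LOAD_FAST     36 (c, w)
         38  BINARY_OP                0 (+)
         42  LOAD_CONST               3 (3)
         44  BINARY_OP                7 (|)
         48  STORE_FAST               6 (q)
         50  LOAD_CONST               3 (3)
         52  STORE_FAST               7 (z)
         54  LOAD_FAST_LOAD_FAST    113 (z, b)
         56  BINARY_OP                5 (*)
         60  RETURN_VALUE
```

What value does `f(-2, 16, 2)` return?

LOAD_FAST_LOAD_FAST a,c → push -2,2. Stack: [-2, 2]
BINARY_OP + → -2 + 2 = 0. Stack: [0]
STORE_FAST y → y=0. Stack: []
LOAD_CONST → push 1. Stack: [1]
LOAD_FAST c → push 2. Stack: [1, 2]
BINARY_OP - → 1 - 2 = -1. Stack: [-1]
STORE_FAST w → w=-1. Stack: []
LOAD_CONST → push 2. Stack: [2]
LOAD_FAST b → push 16. Stack: [2, 16]
BINARY_OP // → 2 // 16 = 0. Stack: [0]
LOAD_FAST a → push -2. Stack: [0, -2]
BINARY_OP + → 0 + -2 = -2. Stack: [-2]
STORE_FAST r → r=-2. Stack: []
LOAD_FAST_LOAD_FAST c,w → push 2,-1. Stack: [2, -1]
BINARY_OP + → 2 + -1 = 1. Stack: [1]
LOAD_CONST → push 3. Stack: [1, 3]
BINARY_OP | → 1 | 3 = 3. Stack: [3]
STORE_FAST q → q=3. Stack: []
LOAD_CONST → push 3. Stack: [3]
STORE_FAST z → z=3. Stack: []
LOAD_FAST_LOAD_FAST z,b → push 3,16. Stack: [3, 16]
BINARY_OP * → 3 * 16 = 48. Stack: [48]
RETURN_VALUE → return 48.

48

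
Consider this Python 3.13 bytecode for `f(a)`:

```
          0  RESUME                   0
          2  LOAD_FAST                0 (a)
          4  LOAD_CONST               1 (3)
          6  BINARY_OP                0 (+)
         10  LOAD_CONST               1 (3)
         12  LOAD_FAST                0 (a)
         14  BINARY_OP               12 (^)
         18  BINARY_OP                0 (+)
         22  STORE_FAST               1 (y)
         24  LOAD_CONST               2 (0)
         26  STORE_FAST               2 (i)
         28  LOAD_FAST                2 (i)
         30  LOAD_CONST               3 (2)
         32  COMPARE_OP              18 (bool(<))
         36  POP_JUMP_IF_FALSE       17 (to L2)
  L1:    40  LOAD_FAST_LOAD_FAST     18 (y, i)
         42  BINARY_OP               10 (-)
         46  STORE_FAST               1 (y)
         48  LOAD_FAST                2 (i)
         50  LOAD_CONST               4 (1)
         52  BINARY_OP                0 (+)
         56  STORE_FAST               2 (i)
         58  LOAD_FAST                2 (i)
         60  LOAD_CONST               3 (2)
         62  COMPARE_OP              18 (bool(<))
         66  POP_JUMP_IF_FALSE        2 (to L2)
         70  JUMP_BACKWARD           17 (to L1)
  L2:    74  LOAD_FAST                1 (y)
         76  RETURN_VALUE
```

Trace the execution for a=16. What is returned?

LOAD_FAST a → push 16. Stack: [16]
LOAD_CONST → push 3. Stack: [16, 3]
BINARY_OP + → 16 + 3 = 19. Stack: [19]
LOAD_CONST → push 3. Stack: [19, 3]
LOAD_FAST a → push 16. Stack: [19, 3, 16]
BINARY_OP ^ → 3 ^ 16 = 19. Stack: [19, 19]
BINARY_OP + → 19 + 19 = 38. Stack: [38]
STORE_FAST y → y=38. Stack: []
LOAD_CONST → push 0. Stack: [0]
STORE_FAST i → i=0. Stack: []
LOAD_FAST i → push 0. Stack: [0]
LOAD_CONST → push 2. Stack: [0, 2]
COMPARE_OP bool(<) → 0 vs 2 = True. Stack: [True]
POP_JUMP_IF_FALSE → pop True; no jump. Stack: []
LOAD_FAST_LOAD_FAST y,i → push 38,0. Stack: [38, 0]
BINARY_OP - → 38 - 0 = 38. Stack: [38]
STORE_FAST y → y=38. Stack: []
LOAD_FAST i → push 0. Stack: [0]
LOAD_CONST → push 1. Stack: [0, 1]
BINARY_OP + → 0 + 1 = 1. Stack: [1]
STORE_FAST i → i=1. Stack: []
LOAD_FAST i → push 1. Stack: [1]
LOAD_CONST → push 2. Stack: [1, 2]
COMPARE_OP bool(<) → 1 vs 2 = True. Stack: [True]
POP_JUMP_IF_FALSE → pop True; no jump. Stack: []
LOAD_FAST_LOAD_FAST y,i → push 38,1. Stack: [38, 1]
BINARY_OP - → 38 - 1 = 37. Stack: [37]
STORE_FAST y → y=37. Stack: []
LOAD_FAST i → push 1. Stack: [1]
LOAD_CONST → push 1. Stack: [1, 1]
BINARY_OP + → 1 + 1 = 2. Stack: [2]
STORE_FAST i → i=2. Stack: []
LOAD_FAST i → push 2. Stack: [2]
LOAD_CONST → push 2. Stack: [2, 2]
COMPARE_OP bool(<) → 2 vs 2 = False. Stack: [False]
POP_JUMP_IF_FALSE → pop False; jump. Stack: []
LOAD_FAST y → push 37. Stack: [37]
RETURN_VALUE → return 37.

37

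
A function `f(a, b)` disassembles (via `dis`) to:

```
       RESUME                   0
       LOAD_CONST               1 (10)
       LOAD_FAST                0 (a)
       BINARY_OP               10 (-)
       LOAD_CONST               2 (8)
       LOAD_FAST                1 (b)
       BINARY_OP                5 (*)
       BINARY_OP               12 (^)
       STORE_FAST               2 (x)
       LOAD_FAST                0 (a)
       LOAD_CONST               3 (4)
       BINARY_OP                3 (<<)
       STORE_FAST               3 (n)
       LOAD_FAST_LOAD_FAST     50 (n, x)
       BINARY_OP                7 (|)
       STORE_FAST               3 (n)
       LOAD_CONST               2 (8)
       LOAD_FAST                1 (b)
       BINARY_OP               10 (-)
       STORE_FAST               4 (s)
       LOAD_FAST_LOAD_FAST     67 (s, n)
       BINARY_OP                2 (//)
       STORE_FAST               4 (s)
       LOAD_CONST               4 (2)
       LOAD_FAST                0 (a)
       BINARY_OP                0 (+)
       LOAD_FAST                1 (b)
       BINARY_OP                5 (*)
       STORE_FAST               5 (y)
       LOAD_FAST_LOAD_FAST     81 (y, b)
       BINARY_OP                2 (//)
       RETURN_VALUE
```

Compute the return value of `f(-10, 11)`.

LOAD_CONST → push 10. Stack: [10]
LOAD_FAST a → push -10. Stack: [10, -10]
BINARY_OP - → 10 - -10 = 20. Stack: [20]
LOAD_CONST → push 8. Stack: [20, 8]
LOAD_FAST b → push 11. Stack: [20, 8, 11]
BINARY_OP * → 8 * 11 = 88. Stack: [20, 88]
BINARY_OP ^ → 20 ^ 88 = 76. Stack: [76]
STORE_FAST x → x=76. Stack: []
LOAD_FAST a → push -10. Stack: [-10]
LOAD_CONST → push 4. Stack: [-10, 4]
BINARY_OP << → -10 << 4 = -160. Stack: [-160]
STORE_FAST n → n=-160. Stack: []
LOAD_FAST_LOAD_FAST n,x → push -160,76. Stack: [-160, 76]
BINARY_OP | → -160 | 76 = -148. Stack: [-148]
STORE_FAST n → n=-148. Stack: []
LOAD_CONST → push 8. Stack: [8]
LOAD_FAST b → push 11. Stack: [8, 11]
BINARY_OP - → 8 - 11 = -3. Stack: [-3]
STORE_FAST s → s=-3. Stack: []
LOAD_FAST_LOAD_FAST s,n → push -3,-148. Stack: [-3, -148]
BINARY_OP // → -3 // -148 = 0. Stack: [0]
STORE_FAST s → s=0. Stack: []
LOAD_CONST → push 2. Stack: [2]
LOAD_FAST a → push -10. Stack: [2, -10]
BINARY_OP + → 2 + -10 = -8. Stack: [-8]
LOAD_FAST b → push 11. Stack: [-8, 11]
BINARY_OP * → -8 * 11 = -88. Stack: [-88]
STORE_FAST y → y=-88. Stack: []
LOAD_FAST_LOAD_FAST y,b → push -88,11. Stack: [-88, 11]
BINARY_OP // → -88 // 11 = -8. Stack: [-8]
RETURN_VALUE → return -8.

-8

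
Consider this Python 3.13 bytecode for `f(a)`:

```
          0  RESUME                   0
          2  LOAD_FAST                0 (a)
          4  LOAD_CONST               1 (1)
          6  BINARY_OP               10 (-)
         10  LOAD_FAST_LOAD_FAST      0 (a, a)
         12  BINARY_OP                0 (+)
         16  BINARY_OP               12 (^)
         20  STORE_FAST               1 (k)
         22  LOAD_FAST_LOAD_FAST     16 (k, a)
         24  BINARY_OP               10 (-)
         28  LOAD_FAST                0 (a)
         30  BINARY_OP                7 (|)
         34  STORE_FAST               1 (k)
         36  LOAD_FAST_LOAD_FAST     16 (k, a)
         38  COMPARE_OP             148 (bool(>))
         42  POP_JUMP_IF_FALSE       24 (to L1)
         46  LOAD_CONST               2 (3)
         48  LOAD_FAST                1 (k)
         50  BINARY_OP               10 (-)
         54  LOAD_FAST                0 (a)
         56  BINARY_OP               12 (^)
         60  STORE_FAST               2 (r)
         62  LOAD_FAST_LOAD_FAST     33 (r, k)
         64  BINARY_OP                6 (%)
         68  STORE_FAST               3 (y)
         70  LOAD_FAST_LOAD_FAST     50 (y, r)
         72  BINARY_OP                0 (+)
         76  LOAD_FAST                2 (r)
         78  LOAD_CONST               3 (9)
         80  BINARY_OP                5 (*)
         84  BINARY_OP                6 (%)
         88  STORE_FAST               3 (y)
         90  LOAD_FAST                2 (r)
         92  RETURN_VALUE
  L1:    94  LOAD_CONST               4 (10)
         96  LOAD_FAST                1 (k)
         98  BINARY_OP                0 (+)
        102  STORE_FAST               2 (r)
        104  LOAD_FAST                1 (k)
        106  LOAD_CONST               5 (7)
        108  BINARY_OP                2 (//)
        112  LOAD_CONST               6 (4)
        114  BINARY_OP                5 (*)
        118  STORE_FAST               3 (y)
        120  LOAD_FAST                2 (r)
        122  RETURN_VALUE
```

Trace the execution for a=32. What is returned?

-28

LOAD_FAST a → push 32. Stack: [32]
LOAD_CONST → push 1. Stack: [32, 1]
BINARY_OP - → 32 - 1 = 31. Stack: [31]
LOAD_FAST_LOAD_FAST a,a → push 32,32. Stack: [31, 32, 32]
BINARY_OP + → 32 + 32 = 64. Stack: [31, 64]
BINARY_OP ^ → 31 ^ 64 = 95. Stack: [95]
STORE_FAST k → k=95. Stack: []
LOAD_FAST_LOAD_FAST k,a → push 95,32. Stack: [95, 32]
BINARY_OP - → 95 - 32 = 63. Stack: [63]
LOAD_FAST a → push 32. Stack: [63, 32]
BINARY_OP | → 63 | 32 = 63. Stack: [63]
STORE_FAST k → k=63. Stack: []
LOAD_FAST_LOAD_FAST k,a → push 63,32. Stack: [63, 32]
COMPARE_OP bool(>) → 63 vs 32 = True. Stack: [True]
POP_JUMP_IF_FALSE → pop True; no jump. Stack: []
LOAD_CONST → push 3. Stack: [3]
LOAD_FAST k → push 63. Stack: [3, 63]
BINARY_OP - → 3 - 63 = -60. Stack: [-60]
LOAD_FAST a → push 32. Stack: [-60, 32]
BINARY_OP ^ → -60 ^ 32 = -28. Stack: [-28]
STORE_FAST r → r=-28. Stack: []
LOAD_FAST_LOAD_FAST r,k → push -28,63. Stack: [-28, 63]
BINARY_OP % → -28 % 63 = 35. Stack: [35]
STORE_FAST y → y=35. Stack: []
LOAD_FAST_LOAD_FAST y,r → push 35,-28. Stack: [35, -28]
BINARY_OP + → 35 + -28 = 7. Stack: [7]
LOAD_FAST r → push -28. Stack: [7, -28]
LOAD_CONST → push 9. Stack: [7, -28, 9]
BINARY_OP * → -28 * 9 = -252. Stack: [7, -252]
BINARY_OP % → 7 % -252 = -245. Stack: [-245]
STORE_FAST y → y=-245. Stack: []
LOAD_FAST r → push -28. Stack: [-28]
RETURN_VALUE → return -28.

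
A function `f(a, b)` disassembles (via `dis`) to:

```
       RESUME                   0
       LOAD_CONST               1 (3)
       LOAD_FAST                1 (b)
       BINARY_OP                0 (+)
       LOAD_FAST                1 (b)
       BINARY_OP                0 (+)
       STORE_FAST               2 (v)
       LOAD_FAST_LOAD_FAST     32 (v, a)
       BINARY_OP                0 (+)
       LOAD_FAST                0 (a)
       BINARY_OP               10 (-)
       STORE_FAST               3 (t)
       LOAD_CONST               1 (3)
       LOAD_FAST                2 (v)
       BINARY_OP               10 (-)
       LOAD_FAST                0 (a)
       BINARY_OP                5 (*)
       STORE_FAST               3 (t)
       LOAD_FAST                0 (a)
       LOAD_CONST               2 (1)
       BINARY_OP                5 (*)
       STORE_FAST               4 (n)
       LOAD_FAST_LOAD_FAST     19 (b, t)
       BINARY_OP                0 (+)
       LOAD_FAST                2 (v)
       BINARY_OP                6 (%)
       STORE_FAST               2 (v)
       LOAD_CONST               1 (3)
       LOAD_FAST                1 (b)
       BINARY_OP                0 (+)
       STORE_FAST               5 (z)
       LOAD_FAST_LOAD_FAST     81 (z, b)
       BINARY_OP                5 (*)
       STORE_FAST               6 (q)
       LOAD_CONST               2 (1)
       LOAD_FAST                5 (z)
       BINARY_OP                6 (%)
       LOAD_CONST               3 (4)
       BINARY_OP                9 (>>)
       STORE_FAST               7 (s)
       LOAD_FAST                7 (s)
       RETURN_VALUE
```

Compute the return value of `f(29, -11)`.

-1

LOAD_CONST → push 3. Stack: [3]
LOAD_FAST b → push -11. Stack: [3, -11]
BINARY_OP + → 3 + -11 = -8. Stack: [-8]
LOAD_FAST b → push -11. Stack: [-8, -11]
BINARY_OP + → -8 + -11 = -19. Stack: [-19]
STORE_FAST v → v=-19. Stack: []
LOAD_FAST_LOAD_FAST v,a → push -19,29. Stack: [-19, 29]
BINARY_OP + → -19 + 29 = 10. Stack: [10]
LOAD_FAST a → push 29. Stack: [10, 29]
BINARY_OP - → 10 - 29 = -19. Stack: [-19]
STORE_FAST t → t=-19. Stack: []
LOAD_CONST → push 3. Stack: [3]
LOAD_FAST v → push -19. Stack: [3, -19]
BINARY_OP - → 3 - -19 = 22. Stack: [22]
LOAD_FAST a → push 29. Stack: [22, 29]
BINARY_OP * → 22 * 29 = 638. Stack: [638]
STORE_FAST t → t=638. Stack: []
LOAD_FAST a → push 29. Stack: [29]
LOAD_CONST → push 1. Stack: [29, 1]
BINARY_OP * → 29 * 1 = 29. Stack: [29]
STORE_FAST n → n=29. Stack: []
LOAD_FAST_LOAD_FAST b,t → push -11,638. Stack: [-11, 638]
BINARY_OP + → -11 + 638 = 627. Stack: [627]
LOAD_FAST v → push -19. Stack: [627, -19]
BINARY_OP % → 627 % -19 = 0. Stack: [0]
STORE_FAST v → v=0. Stack: []
LOAD_CONST → push 3. Stack: [3]
LOAD_FAST b → push -11. Stack: [3, -11]
BINARY_OP + → 3 + -11 = -8. Stack: [-8]
STORE_FAST z → z=-8. Stack: []
LOAD_FAST_LOAD_FAST z,b → push -8,-11. Stack: [-8, -11]
BINARY_OP * → -8 * -11 = 88. Stack: [88]
STORE_FAST q → q=88. Stack: []
LOAD_CONST → push 1. Stack: [1]
LOAD_FAST z → push -8. Stack: [1, -8]
BINARY_OP % → 1 % -8 = -7. Stack: [-7]
LOAD_CONST → push 4. Stack: [-7, 4]
BINARY_OP >> → -7 >> 4 = -1. Stack: [-1]
STORE_FAST s → s=-1. Stack: []
LOAD_FAST s → push -1. Stack: [-1]
RETURN_VALUE → return -1.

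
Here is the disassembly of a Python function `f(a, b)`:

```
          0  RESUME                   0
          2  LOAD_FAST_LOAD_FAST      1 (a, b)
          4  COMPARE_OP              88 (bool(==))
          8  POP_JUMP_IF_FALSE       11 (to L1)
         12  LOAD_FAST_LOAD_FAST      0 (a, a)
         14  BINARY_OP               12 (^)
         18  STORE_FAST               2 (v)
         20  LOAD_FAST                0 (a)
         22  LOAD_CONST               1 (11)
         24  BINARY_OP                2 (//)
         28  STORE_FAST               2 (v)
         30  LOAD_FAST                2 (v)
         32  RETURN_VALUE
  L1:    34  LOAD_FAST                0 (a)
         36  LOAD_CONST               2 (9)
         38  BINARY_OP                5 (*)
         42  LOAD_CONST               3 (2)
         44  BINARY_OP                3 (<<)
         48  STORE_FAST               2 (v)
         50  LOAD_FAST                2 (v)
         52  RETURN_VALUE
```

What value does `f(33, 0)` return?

1188

LOAD_FAST_LOAD_FAST a,b → push 33,0. Stack: [33, 0]
COMPARE_OP bool(==) → 33 vs 0 = False. Stack: [False]
POP_JUMP_IF_FALSE → pop False; jump. Stack: []
LOAD_FAST a → push 33. Stack: [33]
LOAD_CONST → push 9. Stack: [33, 9]
BINARY_OP * → 33 * 9 = 297. Stack: [297]
LOAD_CONST → push 2. Stack: [297, 2]
BINARY_OP << → 297 << 2 = 1188. Stack: [1188]
STORE_FAST v → v=1188. Stack: []
LOAD_FAST v → push 1188. Stack: [1188]
RETURN_VALUE → return 1188.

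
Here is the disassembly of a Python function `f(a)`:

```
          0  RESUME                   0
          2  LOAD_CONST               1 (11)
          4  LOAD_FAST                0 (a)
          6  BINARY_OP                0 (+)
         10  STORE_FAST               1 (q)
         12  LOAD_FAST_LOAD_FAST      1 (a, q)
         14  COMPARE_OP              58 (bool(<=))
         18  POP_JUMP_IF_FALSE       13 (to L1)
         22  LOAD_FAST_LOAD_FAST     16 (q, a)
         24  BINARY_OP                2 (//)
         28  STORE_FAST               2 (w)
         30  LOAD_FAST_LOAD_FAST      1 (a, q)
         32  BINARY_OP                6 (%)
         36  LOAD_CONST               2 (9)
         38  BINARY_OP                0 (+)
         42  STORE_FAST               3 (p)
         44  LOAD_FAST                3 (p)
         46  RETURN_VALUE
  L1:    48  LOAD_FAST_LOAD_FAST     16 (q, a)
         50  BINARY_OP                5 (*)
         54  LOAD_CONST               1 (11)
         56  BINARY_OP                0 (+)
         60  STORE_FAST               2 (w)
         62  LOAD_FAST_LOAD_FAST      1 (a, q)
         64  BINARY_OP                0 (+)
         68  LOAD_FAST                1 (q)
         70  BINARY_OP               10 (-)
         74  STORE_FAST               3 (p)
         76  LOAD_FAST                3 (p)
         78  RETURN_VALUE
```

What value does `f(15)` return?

LOAD_CONST → push 11. Stack: [11]
LOAD_FAST a → push 15. Stack: [11, 15]
BINARY_OP + → 11 + 15 = 26. Stack: [26]
STORE_FAST q → q=26. Stack: []
LOAD_FAST_LOAD_FAST a,q → push 15,26. Stack: [15, 26]
COMPARE_OP bool(<=) → 15 vs 26 = True. Stack: [True]
POP_JUMP_IF_FALSE → pop True; no jump. Stack: []
LOAD_FAST_LOAD_FAST q,a → push 26,15. Stack: [26, 15]
BINARY_OP // → 26 // 15 = 1. Stack: [1]
STORE_FAST w → w=1. Stack: []
LOAD_FAST_LOAD_FAST a,q → push 15,26. Stack: [15, 26]
BINARY_OP % → 15 % 26 = 15. Stack: [15]
LOAD_CONST → push 9. Stack: [15, 9]
BINARY_OP + → 15 + 9 = 24. Stack: [24]
STORE_FAST p → p=24. Stack: []
LOAD_FAST p → push 24. Stack: [24]
RETURN_VALUE → return 24.

24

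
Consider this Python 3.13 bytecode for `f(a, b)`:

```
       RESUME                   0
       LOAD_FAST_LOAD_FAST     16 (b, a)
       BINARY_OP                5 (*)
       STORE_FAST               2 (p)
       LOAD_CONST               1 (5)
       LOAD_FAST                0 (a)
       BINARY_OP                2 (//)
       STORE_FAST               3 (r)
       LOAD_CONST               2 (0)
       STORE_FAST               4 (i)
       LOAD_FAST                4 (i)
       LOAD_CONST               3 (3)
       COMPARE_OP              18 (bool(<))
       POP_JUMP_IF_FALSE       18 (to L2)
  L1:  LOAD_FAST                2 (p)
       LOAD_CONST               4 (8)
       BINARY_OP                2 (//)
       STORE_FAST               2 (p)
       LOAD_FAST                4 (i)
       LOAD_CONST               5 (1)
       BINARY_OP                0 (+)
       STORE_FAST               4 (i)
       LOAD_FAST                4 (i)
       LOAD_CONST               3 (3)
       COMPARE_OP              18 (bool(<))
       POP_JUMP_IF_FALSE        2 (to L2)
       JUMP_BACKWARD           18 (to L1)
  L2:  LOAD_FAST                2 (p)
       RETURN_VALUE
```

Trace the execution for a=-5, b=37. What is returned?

-1

LOAD_FAST_LOAD_FAST b,a → push 37,-5. Stack: [37, -5]
BINARY_OP * → 37 * -5 = -185. Stack: [-185]
STORE_FAST p → p=-185. Stack: []
LOAD_CONST → push 5. Stack: [5]
LOAD_FAST a → push -5. Stack: [5, -5]
BINARY_OP // → 5 // -5 = -1. Stack: [-1]
STORE_FAST r → r=-1. Stack: []
LOAD_CONST → push 0. Stack: [0]
STORE_FAST i → i=0. Stack: []
LOAD_FAST i → push 0. Stack: [0]
LOAD_CONST → push 3. Stack: [0, 3]
COMPARE_OP bool(<) → 0 vs 3 = True. Stack: [True]
POP_JUMP_IF_FALSE → pop True; no jump. Stack: []
LOAD_FAST p → push -185. Stack: [-185]
LOAD_CONST → push 8. Stack: [-185, 8]
BINARY_OP // → -185 // 8 = -24. Stack: [-24]
STORE_FAST p → p=-24. Stack: []
LOAD_FAST i → push 0. Stack: [0]
LOAD_CONST → push 1. Stack: [0, 1]
BINARY_OP + → 0 + 1 = 1. Stack: [1]
STORE_FAST i → i=1. Stack: []
LOAD_FAST i → push 1. Stack: [1]
LOAD_CONST → push 3. Stack: [1, 3]
COMPARE_OP bool(<) → 1 vs 3 = True. Stack: [True]
POP_JUMP_IF_FALSE → pop True; no jump. Stack: []
LOAD_FAST p → push -24. Stack: [-24]
LOAD_CONST → push 8. Stack: [-24, 8]
BINARY_OP // → -24 // 8 = -3. Stack: [-3]
STORE_FAST p → p=-3. Stack: []
LOAD_FAST i → push 1. Stack: [1]
LOAD_CONST → push 1. Stack: [1, 1]
BINARY_OP + → 1 + 1 = 2. Stack: [2]
STORE_FAST i → i=2. Stack: []
LOAD_FAST i → push 2. Stack: [2]
LOAD_CONST → push 3. Stack: [2, 3]
COMPARE_OP bool(<) → 2 vs 3 = True. Stack: [True]
POP_JUMP_IF_FALSE → pop True; no jump. Stack: []
LOAD_FAST p → push -3. Stack: [-3]
LOAD_CONST → push 8. Stack: [-3, 8]
BINARY_OP // → -3 // 8 = -1. Stack: [-1]
STORE_FAST p → p=-1. Stack: []
LOAD_FAST i → push 2. Stack: [2]
LOAD_CONST → push 1. Stack: [2, 1]
BINARY_OP + → 2 + 1 = 3. Stack: [3]
STORE_FAST i → i=3. Stack: []
LOAD_FAST i → push 3. Stack: [3]
LOAD_CONST → push 3. Stack: [3, 3]
COMPARE_OP bool(<) → 3 vs 3 = False. Stack: [False]
POP_JUMP_IF_FALSE → pop False; jump. Stack: []
LOAD_FAST p → push -1. Stack: [-1]
RETURN_VALUE → return -1.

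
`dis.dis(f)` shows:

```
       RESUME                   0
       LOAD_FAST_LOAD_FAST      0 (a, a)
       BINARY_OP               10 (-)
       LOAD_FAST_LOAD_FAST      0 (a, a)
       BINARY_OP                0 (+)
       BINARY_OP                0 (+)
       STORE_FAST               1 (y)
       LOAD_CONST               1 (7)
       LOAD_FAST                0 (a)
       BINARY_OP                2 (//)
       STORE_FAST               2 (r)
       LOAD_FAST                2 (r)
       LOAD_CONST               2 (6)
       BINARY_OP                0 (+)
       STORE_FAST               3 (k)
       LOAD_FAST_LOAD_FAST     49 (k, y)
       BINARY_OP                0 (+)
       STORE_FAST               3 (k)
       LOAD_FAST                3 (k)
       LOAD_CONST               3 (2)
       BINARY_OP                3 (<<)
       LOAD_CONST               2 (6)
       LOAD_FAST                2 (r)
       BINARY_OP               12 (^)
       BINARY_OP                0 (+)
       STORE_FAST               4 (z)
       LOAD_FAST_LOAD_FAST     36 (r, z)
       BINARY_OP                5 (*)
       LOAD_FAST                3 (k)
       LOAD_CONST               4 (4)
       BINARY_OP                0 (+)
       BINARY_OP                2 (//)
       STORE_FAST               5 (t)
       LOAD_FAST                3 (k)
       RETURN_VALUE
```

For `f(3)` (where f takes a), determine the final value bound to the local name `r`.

2

LOAD_FAST_LOAD_FAST a,a → push 3,3. Stack: [3, 3]
BINARY_OP - → 3 - 3 = 0. Stack: [0]
LOAD_FAST_LOAD_FAST a,a → push 3,3. Stack: [0, 3, 3]
BINARY_OP + → 3 + 3 = 6. Stack: [0, 6]
BINARY_OP + → 0 + 6 = 6. Stack: [6]
STORE_FAST y → y=6. Stack: []
LOAD_CONST → push 7. Stack: [7]
LOAD_FAST a → push 3. Stack: [7, 3]
BINARY_OP // → 7 // 3 = 2. Stack: [2]
STORE_FAST r → r=2. Stack: []
LOAD_FAST r → push 2. Stack: [2]
LOAD_CONST → push 6. Stack: [2, 6]
BINARY_OP + → 2 + 6 = 8. Stack: [8]
STORE_FAST k → k=8. Stack: []
LOAD_FAST_LOAD_FAST k,y → push 8,6. Stack: [8, 6]
BINARY_OP + → 8 + 6 = 14. Stack: [14]
STORE_FAST k → k=14. Stack: []
LOAD_FAST k → push 14. Stack: [14]
LOAD_CONST → push 2. Stack: [14, 2]
BINARY_OP << → 14 << 2 = 56. Stack: [56]
LOAD_CONST → push 6. Stack: [56, 6]
LOAD_FAST r → push 2. Stack: [56, 6, 2]
BINARY_OP ^ → 6 ^ 2 = 4. Stack: [56, 4]
BINARY_OP + → 56 + 4 = 60. Stack: [60]
STORE_FAST z → z=60. Stack: []
LOAD_FAST_LOAD_FAST r,z → push 2,60. Stack: [2, 60]
BINARY_OP * → 2 * 60 = 120. Stack: [120]
LOAD_FAST k → push 14. Stack: [120, 14]
LOAD_CONST → push 4. Stack: [120, 14, 4]
BINARY_OP + → 14 + 4 = 18. Stack: [120, 18]
BINARY_OP // → 120 // 18 = 6. Stack: [6]
STORE_FAST t → t=6. Stack: []
LOAD_FAST k → push 14. Stack: [14]
RETURN_VALUE → return 14.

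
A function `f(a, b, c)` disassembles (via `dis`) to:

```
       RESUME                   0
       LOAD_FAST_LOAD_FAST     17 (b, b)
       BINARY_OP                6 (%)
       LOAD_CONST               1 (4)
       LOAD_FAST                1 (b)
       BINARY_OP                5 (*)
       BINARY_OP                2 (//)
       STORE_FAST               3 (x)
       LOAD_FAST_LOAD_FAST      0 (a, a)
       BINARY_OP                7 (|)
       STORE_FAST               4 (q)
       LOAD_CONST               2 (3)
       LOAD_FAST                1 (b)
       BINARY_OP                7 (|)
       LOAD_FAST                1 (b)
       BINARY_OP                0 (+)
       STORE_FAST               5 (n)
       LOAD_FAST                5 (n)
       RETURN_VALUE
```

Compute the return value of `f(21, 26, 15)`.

53

LOAD_FAST_LOAD_FAST b,b → push 26,26. Stack: [26, 26]
BINARY_OP % → 26 % 26 = 0. Stack: [0]
LOAD_CONST → push 4. Stack: [0, 4]
LOAD_FAST b → push 26. Stack: [0, 4, 26]
BINARY_OP * → 4 * 26 = 104. Stack: [0, 104]
BINARY_OP // → 0 // 104 = 0. Stack: [0]
STORE_FAST x → x=0. Stack: []
LOAD_FAST_LOAD_FAST a,a → push 21,21. Stack: [21, 21]
BINARY_OP | → 21 | 21 = 21. Stack: [21]
STORE_FAST q → q=21. Stack: []
LOAD_CONST → push 3. Stack: [3]
LOAD_FAST b → push 26. Stack: [3, 26]
BINARY_OP | → 3 | 26 = 27. Stack: [27]
LOAD_FAST b → push 26. Stack: [27, 26]
BINARY_OP + → 27 + 26 = 53. Stack: [53]
STORE_FAST n → n=53. Stack: []
LOAD_FAST n → push 53. Stack: [53]
RETURN_VALUE → return 53.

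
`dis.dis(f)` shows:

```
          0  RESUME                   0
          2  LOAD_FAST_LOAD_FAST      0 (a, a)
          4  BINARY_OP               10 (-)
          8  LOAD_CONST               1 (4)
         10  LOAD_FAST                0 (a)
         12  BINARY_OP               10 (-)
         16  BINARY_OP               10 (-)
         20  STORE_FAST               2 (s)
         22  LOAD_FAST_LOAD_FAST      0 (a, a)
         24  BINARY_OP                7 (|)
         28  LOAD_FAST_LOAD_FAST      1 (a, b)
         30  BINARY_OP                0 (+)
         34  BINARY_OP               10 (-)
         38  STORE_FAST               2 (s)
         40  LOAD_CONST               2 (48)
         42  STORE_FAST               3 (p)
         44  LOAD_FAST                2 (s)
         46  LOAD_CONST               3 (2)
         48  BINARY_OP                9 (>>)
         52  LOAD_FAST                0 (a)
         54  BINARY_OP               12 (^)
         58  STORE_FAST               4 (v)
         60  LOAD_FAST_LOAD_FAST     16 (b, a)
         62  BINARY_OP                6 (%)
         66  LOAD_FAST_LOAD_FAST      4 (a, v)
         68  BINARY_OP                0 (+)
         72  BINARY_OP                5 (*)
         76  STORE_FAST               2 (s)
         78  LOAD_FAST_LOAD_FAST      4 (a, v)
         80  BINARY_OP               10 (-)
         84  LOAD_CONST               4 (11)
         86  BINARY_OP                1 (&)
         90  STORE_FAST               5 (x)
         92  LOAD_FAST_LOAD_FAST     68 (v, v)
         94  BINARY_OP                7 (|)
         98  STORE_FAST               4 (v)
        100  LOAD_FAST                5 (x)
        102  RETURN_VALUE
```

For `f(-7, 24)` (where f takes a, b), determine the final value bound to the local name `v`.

3

LOAD_FAST_LOAD_FAST a,a → push -7,-7. Stack: [-7, -7]
BINARY_OP - → -7 - -7 = 0. Stack: [0]
LOAD_CONST → push 4. Stack: [0, 4]
LOAD_FAST a → push -7. Stack: [0, 4, -7]
BINARY_OP - → 4 - -7 = 11. Stack: [0, 11]
BINARY_OP - → 0 - 11 = -11. Stack: [-11]
STORE_FAST s → s=-11. Stack: []
LOAD_FAST_LOAD_FAST a,a → push -7,-7. Stack: [-7, -7]
BINARY_OP | → -7 | -7 = -7. Stack: [-7]
LOAD_FAST_LOAD_FAST a,b → push -7,24. Stack: [-7, -7, 24]
BINARY_OP + → -7 + 24 = 17. Stack: [-7, 17]
BINARY_OP - → -7 - 17 = -24. Stack: [-24]
STORE_FAST s → s=-24. Stack: []
LOAD_CONST → push 48. Stack: [48]
STORE_FAST p → p=48. Stack: []
LOAD_FAST s → push -24. Stack: [-24]
LOAD_CONST → push 2. Stack: [-24, 2]
BINARY_OP >> → -24 >> 2 = -6. Stack: [-6]
LOAD_FAST a → push -7. Stack: [-6, -7]
BINARY_OP ^ → -6 ^ -7 = 3. Stack: [3]
STORE_FAST v → v=3. Stack: []
LOAD_FAST_LOAD_FAST b,a → push 24,-7. Stack: [24, -7]
BINARY_OP % → 24 % -7 = -4. Stack: [-4]
LOAD_FAST_LOAD_FAST a,v → push -7,3. Stack: [-4, -7, 3]
BINARY_OP + → -7 + 3 = -4. Stack: [-4, -4]
BINARY_OP * → -4 * -4 = 16. Stack: [16]
STORE_FAST s → s=16. Stack: []
LOAD_FAST_LOAD_FAST a,v → push -7,3. Stack: [-7, 3]
BINARY_OP - → -7 - 3 = -10. Stack: [-10]
LOAD_CONST → push 11. Stack: [-10, 11]
BINARY_OP & → -10 & 11 = 2. Stack: [2]
STORE_FAST x → x=2. Stack: []
LOAD_FAST_LOAD_FAST v,v → push 3,3. Stack: [3, 3]
BINARY_OP | → 3 | 3 = 3. Stack: [3]
STORE_FAST v → v=3. Stack: []
LOAD_FAST x → push 2. Stack: [2]
RETURN_VALUE → return 2.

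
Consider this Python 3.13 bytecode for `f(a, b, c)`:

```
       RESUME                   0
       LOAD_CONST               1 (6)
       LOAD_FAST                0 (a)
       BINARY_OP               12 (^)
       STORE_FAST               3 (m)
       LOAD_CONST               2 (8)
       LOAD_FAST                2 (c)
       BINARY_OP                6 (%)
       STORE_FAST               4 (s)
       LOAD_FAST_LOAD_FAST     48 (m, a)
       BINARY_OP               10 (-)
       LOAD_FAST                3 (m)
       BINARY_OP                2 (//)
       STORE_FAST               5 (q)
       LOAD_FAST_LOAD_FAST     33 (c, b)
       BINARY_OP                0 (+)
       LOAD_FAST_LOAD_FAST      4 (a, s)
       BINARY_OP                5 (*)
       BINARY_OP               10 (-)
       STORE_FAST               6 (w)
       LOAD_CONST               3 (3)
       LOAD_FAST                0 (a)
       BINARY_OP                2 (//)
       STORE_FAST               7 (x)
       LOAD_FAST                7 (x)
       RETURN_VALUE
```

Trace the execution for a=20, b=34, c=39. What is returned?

0

LOAD_CONST → push 6. Stack: [6]
LOAD_FAST a → push 20. Stack: [6, 20]
BINARY_OP ^ → 6 ^ 20 = 18. Stack: [18]
STORE_FAST m → m=18. Stack: []
LOAD_CONST → push 8. Stack: [8]
LOAD_FAST c → push 39. Stack: [8, 39]
BINARY_OP % → 8 % 39 = 8. Stack: [8]
STORE_FAST s → s=8. Stack: []
LOAD_FAST_LOAD_FAST m,a → push 18,20. Stack: [18, 20]
BINARY_OP - → 18 - 20 = -2. Stack: [-2]
LOAD_FAST m → push 18. Stack: [-2, 18]
BINARY_OP // → -2 // 18 = -1. Stack: [-1]
STORE_FAST q → q=-1. Stack: []
LOAD_FAST_LOAD_FAST c,b → push 39,34. Stack: [39, 34]
BINARY_OP + → 39 + 34 = 73. Stack: [73]
LOAD_FAST_LOAD_FAST a,s → push 20,8. Stack: [73, 20, 8]
BINARY_OP * → 20 * 8 = 160. Stack: [73, 160]
BINARY_OP - → 73 - 160 = -87. Stack: [-87]
STORE_FAST w → w=-87. Stack: []
LOAD_CONST → push 3. Stack: [3]
LOAD_FAST a → push 20. Stack: [3, 20]
BINARY_OP // → 3 // 20 = 0. Stack: [0]
STORE_FAST x → x=0. Stack: []
LOAD_FAST x → push 0. Stack: [0]
RETURN_VALUE → return 0.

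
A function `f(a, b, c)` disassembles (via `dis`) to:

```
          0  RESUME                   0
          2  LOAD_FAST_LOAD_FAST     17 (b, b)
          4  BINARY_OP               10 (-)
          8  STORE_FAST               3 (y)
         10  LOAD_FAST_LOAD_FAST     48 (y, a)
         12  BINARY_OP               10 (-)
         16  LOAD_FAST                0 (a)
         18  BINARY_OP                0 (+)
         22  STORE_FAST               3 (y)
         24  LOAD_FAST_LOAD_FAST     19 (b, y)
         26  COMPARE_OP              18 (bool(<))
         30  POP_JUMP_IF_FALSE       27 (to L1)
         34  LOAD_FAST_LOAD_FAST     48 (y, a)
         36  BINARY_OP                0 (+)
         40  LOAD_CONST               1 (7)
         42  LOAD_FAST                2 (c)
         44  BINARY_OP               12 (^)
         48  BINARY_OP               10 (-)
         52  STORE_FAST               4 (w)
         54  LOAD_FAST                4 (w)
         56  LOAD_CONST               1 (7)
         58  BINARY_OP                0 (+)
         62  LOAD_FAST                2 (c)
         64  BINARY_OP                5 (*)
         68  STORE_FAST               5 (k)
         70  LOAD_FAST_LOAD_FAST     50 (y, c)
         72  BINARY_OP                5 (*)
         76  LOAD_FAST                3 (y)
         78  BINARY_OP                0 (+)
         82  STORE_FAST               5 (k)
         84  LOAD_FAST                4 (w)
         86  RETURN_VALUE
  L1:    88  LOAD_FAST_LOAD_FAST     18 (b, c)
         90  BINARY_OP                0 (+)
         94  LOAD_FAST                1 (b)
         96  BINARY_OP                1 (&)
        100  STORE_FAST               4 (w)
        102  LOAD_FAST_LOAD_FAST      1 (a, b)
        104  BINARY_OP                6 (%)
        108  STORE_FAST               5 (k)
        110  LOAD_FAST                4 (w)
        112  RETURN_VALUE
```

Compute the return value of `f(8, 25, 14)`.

1

LOAD_FAST_LOAD_FAST b,b → push 25,25. Stack: [25, 25]
BINARY_OP - → 25 - 25 = 0. Stack: [0]
STORE_FAST y → y=0. Stack: []
LOAD_FAST_LOAD_FAST y,a → push 0,8. Stack: [0, 8]
BINARY_OP - → 0 - 8 = -8. Stack: [-8]
LOAD_FAST a → push 8. Stack: [-8, 8]
BINARY_OP + → -8 + 8 = 0. Stack: [0]
STORE_FAST y → y=0. Stack: []
LOAD_FAST_LOAD_FAST b,y → push 25,0. Stack: [25, 0]
COMPARE_OP bool(<) → 25 vs 0 = False. Stack: [False]
POP_JUMP_IF_FALSE → pop False; jump. Stack: []
LOAD_FAST_LOAD_FAST b,c → push 25,14. Stack: [25, 14]
BINARY_OP + → 25 + 14 = 39. Stack: [39]
LOAD_FAST b → push 25. Stack: [39, 25]
BINARY_OP & → 39 & 25 = 1. Stack: [1]
STORE_FAST w → w=1. Stack: []
LOAD_FAST_LOAD_FAST a,b → push 8,25. Stack: [8, 25]
BINARY_OP % → 8 % 25 = 8. Stack: [8]
STORE_FAST k → k=8. Stack: []
LOAD_FAST w → push 1. Stack: [1]
RETURN_VALUE → return 1.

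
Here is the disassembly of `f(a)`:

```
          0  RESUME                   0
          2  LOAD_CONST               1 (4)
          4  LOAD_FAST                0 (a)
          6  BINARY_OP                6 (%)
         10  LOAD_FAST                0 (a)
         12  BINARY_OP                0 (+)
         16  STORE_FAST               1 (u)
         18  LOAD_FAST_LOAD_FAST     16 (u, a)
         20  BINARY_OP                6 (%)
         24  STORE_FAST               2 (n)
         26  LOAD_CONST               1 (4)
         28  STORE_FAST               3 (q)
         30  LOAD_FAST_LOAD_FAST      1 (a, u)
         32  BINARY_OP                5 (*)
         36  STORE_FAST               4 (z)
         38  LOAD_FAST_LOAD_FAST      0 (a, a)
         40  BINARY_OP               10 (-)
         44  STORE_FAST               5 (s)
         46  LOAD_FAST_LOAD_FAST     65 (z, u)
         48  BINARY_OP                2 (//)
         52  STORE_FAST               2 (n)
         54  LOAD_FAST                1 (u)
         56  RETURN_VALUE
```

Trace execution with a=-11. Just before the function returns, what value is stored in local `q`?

LOAD_CONST → push 4. Stack: [4]
LOAD_FAST a → push -11. Stack: [4, -11]
BINARY_OP % → 4 % -11 = -7. Stack: [-7]
LOAD_FAST a → push -11. Stack: [-7, -11]
BINARY_OP + → -7 + -11 = -18. Stack: [-18]
STORE_FAST u → u=-18. Stack: []
LOAD_FAST_LOAD_FAST u,a → push -18,-11. Stack: [-18, -11]
BINARY_OP % → -18 % -11 = -7. Stack: [-7]
STORE_FAST n → n=-7. Stack: []
LOAD_CONST → push 4. Stack: [4]
STORE_FAST q → q=4. Stack: []
LOAD_FAST_LOAD_FAST a,u → push -11,-18. Stack: [-11, -18]
BINARY_OP * → -11 * -18 = 198. Stack: [198]
STORE_FAST z → z=198. Stack: []
LOAD_FAST_LOAD_FAST a,a → push -11,-11. Stack: [-11, -11]
BINARY_OP - → -11 - -11 = 0. Stack: [0]
STORE_FAST s → s=0. Stack: []
LOAD_FAST_LOAD_FAST z,u → push 198,-18. Stack: [198, -18]
BINARY_OP // → 198 // -18 = -11. Stack: [-11]
STORE_FAST n → n=-11. Stack: []
LOAD_FAST u → push -18. Stack: [-18]
RETURN_VALUE → return -18.

4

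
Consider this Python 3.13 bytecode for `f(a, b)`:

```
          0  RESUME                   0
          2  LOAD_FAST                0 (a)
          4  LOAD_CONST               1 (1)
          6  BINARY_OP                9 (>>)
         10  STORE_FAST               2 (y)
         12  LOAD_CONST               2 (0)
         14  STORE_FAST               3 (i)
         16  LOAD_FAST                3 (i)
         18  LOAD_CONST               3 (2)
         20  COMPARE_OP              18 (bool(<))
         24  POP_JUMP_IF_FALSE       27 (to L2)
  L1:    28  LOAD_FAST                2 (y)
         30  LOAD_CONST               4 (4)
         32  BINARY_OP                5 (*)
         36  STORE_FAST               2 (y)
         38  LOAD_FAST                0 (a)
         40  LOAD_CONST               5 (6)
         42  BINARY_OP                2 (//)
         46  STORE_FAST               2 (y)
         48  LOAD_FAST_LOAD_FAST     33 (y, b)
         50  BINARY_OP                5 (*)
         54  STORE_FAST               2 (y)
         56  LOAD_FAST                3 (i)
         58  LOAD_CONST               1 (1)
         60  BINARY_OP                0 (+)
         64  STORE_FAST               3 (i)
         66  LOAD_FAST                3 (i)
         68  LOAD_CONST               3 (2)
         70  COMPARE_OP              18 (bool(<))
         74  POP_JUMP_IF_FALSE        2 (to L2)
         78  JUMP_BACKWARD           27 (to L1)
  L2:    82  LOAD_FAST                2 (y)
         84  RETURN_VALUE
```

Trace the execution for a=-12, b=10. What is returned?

LOAD_FAST a → push -12. Stack: [-12]
LOAD_CONST → push 1. Stack: [-12, 1]
BINARY_OP >> → -12 >> 1 = -6. Stack: [-6]
STORE_FAST y → y=-6. Stack: []
LOAD_CONST → push 0. Stack: [0]
STORE_FAST i → i=0. Stack: []
LOAD_FAST i → push 0. Stack: [0]
LOAD_CONST → push 2. Stack: [0, 2]
COMPARE_OP bool(<) → 0 vs 2 = True. Stack: [True]
POP_JUMP_IF_FALSE → pop True; no jump. Stack: []
LOAD_FAST y → push -6. Stack: [-6]
LOAD_CONST → push 4. Stack: [-6, 4]
BINARY_OP * → -6 * 4 = -24. Stack: [-24]
STORE_FAST y → y=-24. Stack: []
LOAD_FAST a → push -12. Stack: [-12]
LOAD_CONST → push 6. Stack: [-12, 6]
BINARY_OP // → -12 // 6 = -2. Stack: [-2]
STORE_FAST y → y=-2. Stack: []
LOAD_FAST_LOAD_FAST y,b → push -2,10. Stack: [-2, 10]
BINARY_OP * → -2 * 10 = -20. Stack: [-20]
STORE_FAST y → y=-20. Stack: []
LOAD_FAST i → push 0. Stack: [0]
LOAD_CONST → push 1. Stack: [0, 1]
BINARY_OP + → 0 + 1 = 1. Stack: [1]
STORE_FAST i → i=1. Stack: []
LOAD_FAST i → push 1. Stack: [1]
LOAD_CONST → push 2. Stack: [1, 2]
COMPARE_OP bool(<) → 1 vs 2 = True. Stack: [True]
POP_JUMP_IF_FALSE → pop True; no jump. Stack: []
LOAD_FAST y → push -20. Stack: [-20]
LOAD_CONST → push 4. Stack: [-20, 4]
BINARY_OP * → -20 * 4 = -80. Stack: [-80]
STORE_FAST y → y=-80. Stack: []
LOAD_FAST a → push -12. Stack: [-12]
LOAD_CONST → push 6. Stack: [-12, 6]
BINARY_OP // → -12 // 6 = -2. Stack: [-2]
STORE_FAST y → y=-2. Stack: []
LOAD_FAST_LOAD_FAST y,b → push -2,10. Stack: [-2, 10]
BINARY_OP * → -2 * 10 = -20. Stack: [-20]
STORE_FAST y → y=-20. Stack: []
LOAD_FAST i → push 1. Stack: [1]
LOAD_CONST → push 1. Stack: [1, 1]
BINARY_OP + → 1 + 1 = 2. Stack: [2]
STORE_FAST i → i=2. Stack: []
LOAD_FAST i → push 2. Stack: [2]
LOAD_CONST → push 2. Stack: [2, 2]
COMPARE_OP bool(<) → 2 vs 2 = False. Stack: [False]
POP_JUMP_IF_FALSE → pop False; jump. Stack: []
LOAD_FAST y → push -20. Stack: [-20]
RETURN_VALUE → return -20.

-20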